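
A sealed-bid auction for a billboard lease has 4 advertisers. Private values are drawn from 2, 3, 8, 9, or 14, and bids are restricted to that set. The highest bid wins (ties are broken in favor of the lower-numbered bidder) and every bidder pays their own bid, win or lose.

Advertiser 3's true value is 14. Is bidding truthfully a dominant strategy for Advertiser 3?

No

Consider the case where Advertiser 1 bids 2, Advertiser 2 bids 2 and Advertiser 4 bids 2.
Truthful bid 14: wins, pays 14, utility 14 - 14 = 0.
Bid 3 instead: wins, pays 3, utility 14 - 3 = 11.
Since 11 > 0, bidding 3 is strictly better here, so truthful bidding is not dominant.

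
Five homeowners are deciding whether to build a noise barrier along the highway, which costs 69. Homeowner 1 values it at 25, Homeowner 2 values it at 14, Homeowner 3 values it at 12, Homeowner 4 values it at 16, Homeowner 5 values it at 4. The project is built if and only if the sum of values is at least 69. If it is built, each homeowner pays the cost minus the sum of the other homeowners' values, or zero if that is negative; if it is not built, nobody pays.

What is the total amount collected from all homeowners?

61

Total value 71 ≥ cost 69, so it is built.
Homeowner 1: others sum to 46; max(0, 69 - 46) = 23.
Homeowner 2: others sum to 57; max(0, 69 - 57) = 12.
Homeowner 3: others sum to 59; max(0, 69 - 59) = 10.
Homeowner 4: others sum to 55; max(0, 69 - 55) = 14.
Homeowner 5: others sum to 67; max(0, 69 - 67) = 2.
Total collected = 23 + 12 + 10 + 14 + 2 = 61.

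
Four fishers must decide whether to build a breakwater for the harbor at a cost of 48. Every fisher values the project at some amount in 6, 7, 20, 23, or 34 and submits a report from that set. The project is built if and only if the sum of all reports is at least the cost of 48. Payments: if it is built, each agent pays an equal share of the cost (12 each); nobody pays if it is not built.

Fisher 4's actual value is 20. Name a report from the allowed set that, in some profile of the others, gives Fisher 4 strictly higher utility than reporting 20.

34

Suppose Fisher 1 reports 6, Fisher 2 reports 6 and Fisher 3 reports 6.
Report 20: project not built, utility 0.
Report 34: project built, pays 12, utility 20 - 12 = 8.
So reporting 34 beats truth here (8 > 0).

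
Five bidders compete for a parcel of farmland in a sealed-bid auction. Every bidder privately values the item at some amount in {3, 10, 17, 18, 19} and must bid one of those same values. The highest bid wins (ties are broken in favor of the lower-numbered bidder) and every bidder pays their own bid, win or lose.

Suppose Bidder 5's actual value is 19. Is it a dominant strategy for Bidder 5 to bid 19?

Consider the case where Bidder 1 bids 3, Bidder 2 bids 3, Bidder 3 bids 3 and Bidder 4 bids 3.
Truthful bid 19: wins, pays 19, utility 19 - 19 = 0.
Bid 10 instead: wins, pays 10, utility 19 - 10 = 9.
Since 9 > 0, bidding 10 is strictly better here, so truthful bidding is not dominant.

No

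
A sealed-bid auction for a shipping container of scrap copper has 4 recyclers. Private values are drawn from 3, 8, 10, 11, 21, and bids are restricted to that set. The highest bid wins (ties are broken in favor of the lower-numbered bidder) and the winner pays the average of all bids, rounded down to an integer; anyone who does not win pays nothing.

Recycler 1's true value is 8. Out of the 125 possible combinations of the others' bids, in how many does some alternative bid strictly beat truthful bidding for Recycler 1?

Others bid (3, 3, 3): truth gives 4; bid 3 gives 5 > 4. Violating.
Others bid (3, 3, 10): truth gives 0; bid 10 gives 2 > 0. Violating.
Others bid (3, 3, 11): truth gives 0; bid 11 gives 1 > 0. Violating.
Others bid (3, 8, 10): truth gives 0; bid 10 gives 1 > 0. Violating.
Others bid (3, 3, 8): truth gives 3; no alternative beats it.
Others bid (3, 3, 21): truth gives 0; no alternative beats it.
(Checking all 125 profiles: 13 have a profitable deviation, 112 do not.)

13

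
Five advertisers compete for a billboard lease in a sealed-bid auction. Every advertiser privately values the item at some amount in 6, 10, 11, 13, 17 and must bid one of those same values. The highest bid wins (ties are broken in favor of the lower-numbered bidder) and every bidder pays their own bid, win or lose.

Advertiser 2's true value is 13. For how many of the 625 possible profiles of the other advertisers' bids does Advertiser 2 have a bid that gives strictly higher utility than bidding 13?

487

Others bid (6, 6, 6, 6): truth gives 0; bid 10 gives 3 > 0. Violating.
Others bid (6, 6, 6, 10): truth gives 0; bid 10 gives 3 > 0. Violating.
Others bid (6, 6, 6, 11): truth gives 0; bid 11 gives 2 > 0. Violating.
Others bid (6, 6, 6, 17): truth gives -13; bid 17 gives -4 > -13. Violating.
Others bid (6, 6, 6, 13): truth gives 0; no alternative beats it.
Others bid (6, 6, 10, 13): truth gives 0; no alternative beats it.
(Checking all 625 profiles: 487 have a profitable deviation, 138 do not.)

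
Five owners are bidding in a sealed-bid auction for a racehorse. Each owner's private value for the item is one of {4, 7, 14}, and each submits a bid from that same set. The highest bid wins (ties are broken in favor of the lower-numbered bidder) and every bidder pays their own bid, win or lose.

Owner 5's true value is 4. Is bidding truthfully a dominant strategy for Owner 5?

No

Consider the case where Owner 1 bids 4, Owner 2 bids 4, Owner 3 bids 4 and Owner 4 bids 4.
Truthful bid 4: loses but pays 4, utility -4.
Bid 7 instead: wins, pays 7, utility 4 - 7 = -3.
Since -3 > -4, bidding 7 is strictly better here, so truthful bidding is not dominant.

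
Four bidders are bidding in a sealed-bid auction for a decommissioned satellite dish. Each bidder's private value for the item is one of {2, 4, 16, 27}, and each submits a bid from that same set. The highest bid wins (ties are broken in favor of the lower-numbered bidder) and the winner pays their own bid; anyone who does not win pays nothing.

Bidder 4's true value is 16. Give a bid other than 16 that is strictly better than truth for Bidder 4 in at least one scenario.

4

Suppose Bidder 1 bids 2, Bidder 2 bids 2 and Bidder 3 bids 2.
Bid 16: wins, pays 16, utility 16 - 16 = 0.
Bid 4: wins, pays 4, utility 16 - 4 = 12.
So bidding 4 beats truth here (12 > 0).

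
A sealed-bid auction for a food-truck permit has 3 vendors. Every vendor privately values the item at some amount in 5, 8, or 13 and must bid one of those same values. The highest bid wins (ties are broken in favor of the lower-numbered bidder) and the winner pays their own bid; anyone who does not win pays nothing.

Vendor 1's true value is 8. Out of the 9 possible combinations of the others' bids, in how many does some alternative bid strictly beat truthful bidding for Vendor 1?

1

Others bid (5, 5): truth gives 0; bid 5 gives 3 > 0. Violating.
Others bid (5, 8): truth gives 0; no alternative beats it.
Others bid (5, 13): truth gives 0; no alternative beats it.
(Checking all 9 profiles: 1 has a profitable deviation, 8 do not.)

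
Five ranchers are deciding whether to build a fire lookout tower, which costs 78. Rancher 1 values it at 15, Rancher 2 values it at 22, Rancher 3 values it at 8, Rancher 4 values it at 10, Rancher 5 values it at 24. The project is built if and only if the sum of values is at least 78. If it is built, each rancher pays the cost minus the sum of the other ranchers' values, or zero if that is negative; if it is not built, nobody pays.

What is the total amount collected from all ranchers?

74

Total value 79 ≥ cost 78, so it is built.
Rancher 1: others sum to 64; max(0, 78 - 64) = 14.
Rancher 2: others sum to 57; max(0, 78 - 57) = 21.
Rancher 3: others sum to 71; max(0, 78 - 71) = 7.
Rancher 4: others sum to 69; max(0, 78 - 69) = 9.
Rancher 5: others sum to 55; max(0, 78 - 55) = 23.
Total collected = 14 + 21 + 7 + 9 + 23 = 74.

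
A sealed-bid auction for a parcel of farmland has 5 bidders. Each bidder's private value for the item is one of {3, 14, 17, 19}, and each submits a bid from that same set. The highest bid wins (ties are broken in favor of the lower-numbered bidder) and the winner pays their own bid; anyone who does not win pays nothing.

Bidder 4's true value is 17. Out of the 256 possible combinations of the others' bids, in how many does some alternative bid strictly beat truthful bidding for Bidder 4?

Others bid (3, 3, 3, 3): truth gives 0; bid 14 gives 3 > 0. Violating.
Others bid (3, 3, 3, 14): truth gives 0; bid 14 gives 3 > 0. Violating.
Others bid (3, 3, 3, 17): truth gives 0; no alternative beats it.
Others bid (3, 3, 3, 19): truth gives 0; no alternative beats it.
(Checking all 256 profiles: 2 have a profitable deviation, 254 do not.)

2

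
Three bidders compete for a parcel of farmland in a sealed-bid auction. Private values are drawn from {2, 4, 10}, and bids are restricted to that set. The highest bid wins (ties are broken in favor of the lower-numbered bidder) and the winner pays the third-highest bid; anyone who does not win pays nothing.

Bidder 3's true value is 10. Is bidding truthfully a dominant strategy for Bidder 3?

Check each profile of the others' bids and compare truth against every alternative bid.
Others bid (2, 4): truth gives 8, best alternative gives 0.
Others bid (4, 2): truth gives 8, best alternative gives 0.
Others bid (4, 4): truth gives 6, best alternative gives 0.
Others bid (2, 2): truth gives 8, best alternative gives 8.
Others bid (2, 10): truth gives 0, best alternative gives 0.
Others bid (4, 10): truth gives 0, best alternative gives 0.
(Remaining 3 profiles checked similarly; truth is weakly best in each.)
In every case the truthful bid is at least as good as any alternative, so it is a dominant strategy.

Yes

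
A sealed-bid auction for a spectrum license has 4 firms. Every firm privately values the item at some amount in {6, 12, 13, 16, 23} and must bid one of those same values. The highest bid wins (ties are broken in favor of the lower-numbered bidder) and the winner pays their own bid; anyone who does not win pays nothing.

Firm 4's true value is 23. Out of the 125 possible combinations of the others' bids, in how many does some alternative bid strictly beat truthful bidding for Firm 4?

Others bid (6, 6, 6): truth gives 0; bid 12 gives 11 > 0. Violating.
Others bid (6, 6, 12): truth gives 0; bid 13 gives 10 > 0. Violating.
Others bid (6, 6, 13): truth gives 0; bid 16 gives 7 > 0. Violating.
Others bid (6, 12, 6): truth gives 0; bid 13 gives 10 > 0. Violating.
Others bid (6, 6, 16): truth gives 0; no alternative beats it.
Others bid (6, 6, 23): truth gives 0; no alternative beats it.
(Checking all 125 profiles: 27 have a profitable deviation, 98 do not.)

27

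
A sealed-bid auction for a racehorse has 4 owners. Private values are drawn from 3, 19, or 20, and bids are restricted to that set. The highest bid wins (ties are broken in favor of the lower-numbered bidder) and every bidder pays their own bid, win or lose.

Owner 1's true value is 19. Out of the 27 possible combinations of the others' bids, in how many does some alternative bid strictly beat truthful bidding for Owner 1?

Others bid (3, 3, 3): truth gives 0; bid 3 gives 16 > 0. Violating.
Others bid (3, 3, 20): truth gives -19; bid 20 gives -1 > -19. Violating.
Others bid (3, 19, 20): truth gives -19; bid 20 gives -1 > -19. Violating.
Others bid (3, 20, 3): truth gives -19; bid 20 gives -1 > -19. Violating.
Others bid (3, 3, 19): truth gives 0; no alternative beats it.
Others bid (3, 19, 3): truth gives 0; no alternative beats it.
(Checking all 27 profiles: 20 have a profitable deviation, 7 do not.)

20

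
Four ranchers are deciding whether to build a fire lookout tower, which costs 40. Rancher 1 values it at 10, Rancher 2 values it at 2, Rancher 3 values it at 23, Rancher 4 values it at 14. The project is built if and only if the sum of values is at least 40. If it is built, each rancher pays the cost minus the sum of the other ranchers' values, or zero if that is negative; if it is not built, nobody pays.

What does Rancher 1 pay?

Total value 49 ≥ cost 40, so the project is built.
The other ranchers' values sum to 39.
Cost minus that sum is 40 - 39 = 1.

1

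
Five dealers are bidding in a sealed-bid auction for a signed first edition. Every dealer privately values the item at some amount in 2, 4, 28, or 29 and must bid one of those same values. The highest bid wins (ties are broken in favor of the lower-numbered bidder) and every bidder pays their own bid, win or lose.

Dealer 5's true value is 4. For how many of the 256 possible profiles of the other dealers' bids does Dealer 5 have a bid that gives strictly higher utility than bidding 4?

Others bid (2, 2, 2, 4): truth gives -4; bid 2 gives -2 > -4. Violating.
Others bid (2, 2, 2, 28): truth gives -4; bid 2 gives -2 > -4. Violating.
Others bid (2, 2, 2, 29): truth gives -4; bid 2 gives -2 > -4. Violating.
Others bid (2, 2, 4, 2): truth gives -4; bid 2 gives -2 > -4. Violating.
Others bid (2, 2, 2, 2): truth gives 0; no alternative beats it.
(Checking all 256 profiles: 255 have a profitable deviation, 1 does not.)

255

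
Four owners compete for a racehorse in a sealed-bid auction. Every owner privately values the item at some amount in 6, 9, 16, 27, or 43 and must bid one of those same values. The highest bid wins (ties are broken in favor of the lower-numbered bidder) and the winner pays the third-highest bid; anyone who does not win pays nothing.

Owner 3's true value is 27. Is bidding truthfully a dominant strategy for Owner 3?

Consider the case where Owner 1 bids 6, Owner 2 bids 6 and Owner 4 bids 43.
Truthful bid 27: loses, pays 0, utility 0.
Bid 43 instead: wins, pays 6, utility 27 - 6 = 21.
Since 21 > 0, bidding 43 is strictly better here, so truthful bidding is not dominant.

No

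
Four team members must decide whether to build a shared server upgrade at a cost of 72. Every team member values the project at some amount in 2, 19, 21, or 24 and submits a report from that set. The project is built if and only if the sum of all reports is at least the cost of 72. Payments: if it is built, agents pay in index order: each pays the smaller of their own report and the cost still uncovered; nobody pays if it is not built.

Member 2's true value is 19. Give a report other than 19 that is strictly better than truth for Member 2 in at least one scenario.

Suppose Member 1 reports 24, Member 3 reports 24 and Member 4 reports 24.
Report 19: project built, pays 19, utility 19 - 19 = 0.
Report 2: project built, pays 2, utility 19 - 2 = 17.
So reporting 2 beats truth here (17 > 0).

2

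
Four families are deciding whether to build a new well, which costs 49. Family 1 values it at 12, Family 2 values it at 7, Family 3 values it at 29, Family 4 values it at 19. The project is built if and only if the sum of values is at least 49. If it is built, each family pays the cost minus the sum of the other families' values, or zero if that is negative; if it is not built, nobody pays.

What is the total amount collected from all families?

12

Total value 67 ≥ cost 49, so it is built.
Family 1: others sum to 55; max(0, 49 - 55) = 0.
Family 2: others sum to 60; max(0, 49 - 60) = 0.
Family 3: others sum to 38; max(0, 49 - 38) = 11.
Family 4: others sum to 48; max(0, 49 - 48) = 1.
Total collected = 0 + 0 + 11 + 1 = 12.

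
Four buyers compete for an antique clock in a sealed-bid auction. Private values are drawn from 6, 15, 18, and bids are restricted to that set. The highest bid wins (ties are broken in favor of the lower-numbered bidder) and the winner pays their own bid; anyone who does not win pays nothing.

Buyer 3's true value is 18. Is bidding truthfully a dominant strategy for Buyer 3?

Consider the case where Buyer 1 bids 6, Buyer 2 bids 6 and Buyer 4 bids 6.
Truthful bid 18: wins, pays 18, utility 18 - 18 = 0.
Bid 15 instead: wins, pays 15, utility 18 - 15 = 3.
Since 3 > 0, bidding 15 is strictly better here, so truthful bidding is not dominant.

No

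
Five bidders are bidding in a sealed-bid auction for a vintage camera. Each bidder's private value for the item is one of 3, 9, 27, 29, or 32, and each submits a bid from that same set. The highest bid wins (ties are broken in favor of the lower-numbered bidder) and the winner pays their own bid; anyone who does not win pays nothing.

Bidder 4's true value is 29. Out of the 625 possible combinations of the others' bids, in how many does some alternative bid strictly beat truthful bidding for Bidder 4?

24

Others bid (3, 3, 3, 3): truth gives 0; bid 9 gives 20 > 0. Violating.
Others bid (3, 3, 3, 9): truth gives 0; bid 9 gives 20 > 0. Violating.
Others bid (3, 3, 3, 27): truth gives 0; bid 27 gives 2 > 0. Violating.
Others bid (3, 3, 9, 3): truth gives 0; bid 27 gives 2 > 0. Violating.
Others bid (3, 3, 3, 29): truth gives 0; no alternative beats it.
Others bid (3, 3, 3, 32): truth gives 0; no alternative beats it.
(Checking all 625 profiles: 24 have a profitable deviation, 601 do not.)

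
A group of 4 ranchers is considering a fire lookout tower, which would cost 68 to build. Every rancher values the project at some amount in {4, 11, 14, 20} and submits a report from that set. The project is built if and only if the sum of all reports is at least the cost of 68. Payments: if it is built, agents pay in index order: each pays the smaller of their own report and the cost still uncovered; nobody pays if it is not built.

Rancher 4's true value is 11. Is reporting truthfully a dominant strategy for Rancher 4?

Yes

Check each profile of the others' reports and compare truth against every alternative report.
Others report (20, 20, 20): truth gives 3, best alternative gives 3.
Others report (4, 4, 4): truth gives 0, best alternative gives 0.
Others report (4, 4, 11): truth gives 0, best alternative gives 0.
Others report (4, 4, 14): truth gives 0, best alternative gives 0.
Others report (4, 4, 20): truth gives 0, best alternative gives 0.
Others report (4, 11, 4): truth gives 0, best alternative gives 0.
(Remaining 58 profiles checked similarly; truth is weakly best in each.)
In every case the truthful report is at least as good as any alternative, so it is a dominant strategy.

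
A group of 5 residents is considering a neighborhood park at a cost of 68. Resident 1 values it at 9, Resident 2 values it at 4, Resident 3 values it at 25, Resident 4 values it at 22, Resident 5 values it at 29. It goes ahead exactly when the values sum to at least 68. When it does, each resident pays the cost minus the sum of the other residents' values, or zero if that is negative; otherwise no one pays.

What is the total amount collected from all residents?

13

Total value 89 ≥ cost 68, so it is built.
Resident 1: others sum to 80; max(0, 68 - 80) = 0.
Resident 2: others sum to 85; max(0, 68 - 85) = 0.
Resident 3: others sum to 64; max(0, 68 - 64) = 4.
Resident 4: others sum to 67; max(0, 68 - 67) = 1.
Resident 5: others sum to 60; max(0, 68 - 60) = 8.
Total collected = 0 + 0 + 4 + 1 + 8 = 13.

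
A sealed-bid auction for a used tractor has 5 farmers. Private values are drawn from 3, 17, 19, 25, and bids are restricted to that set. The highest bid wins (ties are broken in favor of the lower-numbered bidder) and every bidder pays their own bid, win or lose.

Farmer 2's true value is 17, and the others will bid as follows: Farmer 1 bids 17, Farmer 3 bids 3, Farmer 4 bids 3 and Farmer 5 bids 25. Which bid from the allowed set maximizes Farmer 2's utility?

3

Bid 3: loses but pays 3, utility -3.
Bid 17: loses but pays 17, utility -17.
Bid 19: loses but pays 19, utility -19.
Bid 25: wins, pays 25, utility 17 - 25 = -8.
The best choice is 3 with utility -3.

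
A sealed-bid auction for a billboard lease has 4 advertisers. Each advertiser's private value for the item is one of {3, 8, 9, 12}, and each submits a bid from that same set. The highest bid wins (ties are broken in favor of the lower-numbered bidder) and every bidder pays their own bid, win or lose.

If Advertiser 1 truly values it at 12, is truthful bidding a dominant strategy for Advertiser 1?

No

Consider the case where Advertiser 2 bids 3, Advertiser 3 bids 3 and Advertiser 4 bids 3.
Truthful bid 12: wins, pays 12, utility 12 - 12 = 0.
Bid 3 instead: wins, pays 3, utility 12 - 3 = 9.
Since 9 > 0, bidding 3 is strictly better here, so truthful bidding is not dominant.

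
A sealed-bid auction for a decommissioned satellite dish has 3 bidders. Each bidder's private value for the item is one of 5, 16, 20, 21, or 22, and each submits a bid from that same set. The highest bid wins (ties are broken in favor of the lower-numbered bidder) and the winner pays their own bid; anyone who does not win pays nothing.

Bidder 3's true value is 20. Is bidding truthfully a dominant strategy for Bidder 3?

No

Consider the case where Bidder 1 bids 5 and Bidder 2 bids 5.
Truthful bid 20: wins, pays 20, utility 20 - 20 = 0.
Bid 16 instead: wins, pays 16, utility 20 - 16 = 4.
Since 4 > 0, bidding 16 is strictly better here, so truthful bidding is not dominant.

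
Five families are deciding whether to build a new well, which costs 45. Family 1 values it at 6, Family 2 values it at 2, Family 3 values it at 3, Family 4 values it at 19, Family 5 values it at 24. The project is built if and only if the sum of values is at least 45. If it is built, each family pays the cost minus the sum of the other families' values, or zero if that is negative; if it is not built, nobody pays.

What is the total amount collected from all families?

Total value 54 ≥ cost 45, so it is built.
Family 1: others sum to 48; max(0, 45 - 48) = 0.
Family 2: others sum to 52; max(0, 45 - 52) = 0.
Family 3: others sum to 51; max(0, 45 - 51) = 0.
Family 4: others sum to 35; max(0, 45 - 35) = 10.
Family 5: others sum to 30; max(0, 45 - 30) = 15.
Total collected = 0 + 0 + 0 + 10 + 15 = 25.

25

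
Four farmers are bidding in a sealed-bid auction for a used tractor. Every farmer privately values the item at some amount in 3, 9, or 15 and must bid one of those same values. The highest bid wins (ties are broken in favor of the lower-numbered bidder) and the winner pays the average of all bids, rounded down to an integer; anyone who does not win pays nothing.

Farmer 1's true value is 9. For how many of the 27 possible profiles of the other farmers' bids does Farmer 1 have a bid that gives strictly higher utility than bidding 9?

1

Others bid (3, 3, 3): truth gives 5; bid 3 gives 6 > 5. Violating.
Others bid (3, 3, 9): truth gives 3; no alternative beats it.
Others bid (3, 3, 15): truth gives 0; no alternative beats it.
(Checking all 27 profiles: 1 has a profitable deviation, 26 do not.)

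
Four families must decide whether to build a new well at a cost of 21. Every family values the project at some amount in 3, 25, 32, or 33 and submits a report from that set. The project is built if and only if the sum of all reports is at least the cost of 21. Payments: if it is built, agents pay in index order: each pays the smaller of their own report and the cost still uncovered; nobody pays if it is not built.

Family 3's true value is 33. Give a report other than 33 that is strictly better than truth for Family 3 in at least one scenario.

3

Suppose Family 1 reports 3, Family 2 reports 3 and Family 4 reports 25.
Report 33: project built, pays 15, utility 33 - 15 = 18.
Report 3: project built, pays 3, utility 33 - 3 = 30.
So reporting 3 beats truth here (30 > 18).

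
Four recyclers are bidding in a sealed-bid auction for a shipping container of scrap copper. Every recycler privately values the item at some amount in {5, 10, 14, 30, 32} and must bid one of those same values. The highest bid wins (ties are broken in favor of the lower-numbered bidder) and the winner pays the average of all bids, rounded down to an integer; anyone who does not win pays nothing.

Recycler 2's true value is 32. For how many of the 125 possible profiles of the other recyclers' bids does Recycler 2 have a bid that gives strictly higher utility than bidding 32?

34

Others bid (5, 5, 5): truth gives 21; bid 10 gives 26 > 21. Violating.
Others bid (5, 5, 10): truth gives 19; bid 10 gives 25 > 19. Violating.
Others bid (5, 5, 14): truth gives 18; bid 14 gives 23 > 18. Violating.
Others bid (5, 5, 30): truth gives 14; bid 30 gives 15 > 14. Violating.
Others bid (5, 5, 32): truth gives 14; no alternative beats it.
Others bid (5, 10, 32): truth gives 13; no alternative beats it.
(Checking all 125 profiles: 34 have a profitable deviation, 91 do not.)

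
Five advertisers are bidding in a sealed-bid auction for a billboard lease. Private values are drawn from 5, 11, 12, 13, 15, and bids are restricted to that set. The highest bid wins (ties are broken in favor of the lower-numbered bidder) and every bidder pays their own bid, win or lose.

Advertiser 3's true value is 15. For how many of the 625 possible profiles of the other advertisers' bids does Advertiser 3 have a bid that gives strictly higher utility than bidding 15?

Others bid (5, 5, 5, 5): truth gives 0; bid 11 gives 4 > 0. Violating.
Others bid (5, 5, 5, 11): truth gives 0; bid 11 gives 4 > 0. Violating.
Others bid (5, 5, 5, 12): truth gives 0; bid 12 gives 3 > 0. Violating.
Others bid (5, 5, 5, 13): truth gives 0; bid 13 gives 2 > 0. Violating.
Others bid (5, 5, 5, 15): truth gives 0; no alternative beats it.
Others bid (5, 5, 11, 15): truth gives 0; no alternative beats it.
(Checking all 625 profiles: 369 have a profitable deviation, 256 do not.)

369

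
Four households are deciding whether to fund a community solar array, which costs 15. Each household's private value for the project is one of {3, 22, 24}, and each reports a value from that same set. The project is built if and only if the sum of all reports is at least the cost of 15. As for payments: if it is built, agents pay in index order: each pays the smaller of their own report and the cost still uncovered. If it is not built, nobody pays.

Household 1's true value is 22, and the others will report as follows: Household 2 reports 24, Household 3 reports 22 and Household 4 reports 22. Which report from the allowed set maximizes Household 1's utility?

Report 3: project built, pays 3, utility 22 - 3 = 19.
Report 22: project built, pays 15, utility 22 - 15 = 7.
Report 24: project built, pays 15, utility 22 - 15 = 7.
The best choice is 3 with utility 19.

3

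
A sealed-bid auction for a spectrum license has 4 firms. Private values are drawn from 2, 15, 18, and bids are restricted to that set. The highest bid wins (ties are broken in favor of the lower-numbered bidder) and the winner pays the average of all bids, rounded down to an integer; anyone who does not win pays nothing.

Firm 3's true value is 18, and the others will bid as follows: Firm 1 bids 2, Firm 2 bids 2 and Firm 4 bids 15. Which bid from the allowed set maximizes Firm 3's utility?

15

Bid 2: loses, pays 0, utility 0.
Bid 15: wins, pays 8, utility 18 - 8 = 10.
Bid 18: wins, pays 9, utility 18 - 9 = 9.
The best choice is 15 with utility 10.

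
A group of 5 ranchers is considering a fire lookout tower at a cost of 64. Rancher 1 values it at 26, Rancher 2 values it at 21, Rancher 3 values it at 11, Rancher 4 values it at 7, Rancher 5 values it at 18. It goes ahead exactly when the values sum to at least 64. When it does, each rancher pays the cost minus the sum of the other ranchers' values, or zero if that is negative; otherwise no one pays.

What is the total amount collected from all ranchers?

9

Total value 83 ≥ cost 64, so it is built.
Rancher 1: others sum to 57; max(0, 64 - 57) = 7.
Rancher 2: others sum to 62; max(0, 64 - 62) = 2.
Rancher 3: others sum to 72; max(0, 64 - 72) = 0.
Rancher 4: others sum to 76; max(0, 64 - 76) = 0.
Rancher 5: others sum to 65; max(0, 64 - 65) = 0.
Total collected = 7 + 2 + 0 + 0 + 0 = 9.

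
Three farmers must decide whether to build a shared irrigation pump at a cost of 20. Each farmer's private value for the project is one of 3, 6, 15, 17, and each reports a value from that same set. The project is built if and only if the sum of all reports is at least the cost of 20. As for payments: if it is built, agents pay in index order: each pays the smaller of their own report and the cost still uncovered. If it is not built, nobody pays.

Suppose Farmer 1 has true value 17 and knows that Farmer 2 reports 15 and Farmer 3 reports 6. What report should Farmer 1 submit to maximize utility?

3

Report 3: project built, pays 3, utility 17 - 3 = 14.
Report 6: project built, pays 6, utility 17 - 6 = 11.
Report 15: project built, pays 15, utility 17 - 15 = 2.
Report 17: project built, pays 17, utility 17 - 17 = 0.
The best choice is 3 with utility 14.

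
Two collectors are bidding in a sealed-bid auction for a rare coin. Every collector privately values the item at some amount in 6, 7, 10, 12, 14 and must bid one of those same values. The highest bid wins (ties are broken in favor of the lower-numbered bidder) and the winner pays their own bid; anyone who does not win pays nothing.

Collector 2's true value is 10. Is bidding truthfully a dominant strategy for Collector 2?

No

Consider the case where Collector 1 bids 6.
Truthful bid 10: wins, pays 10, utility 10 - 10 = 0.
Bid 7 instead: wins, pays 7, utility 10 - 7 = 3.
Since 3 > 0, bidding 7 is strictly better here, so truthful bidding is not dominant.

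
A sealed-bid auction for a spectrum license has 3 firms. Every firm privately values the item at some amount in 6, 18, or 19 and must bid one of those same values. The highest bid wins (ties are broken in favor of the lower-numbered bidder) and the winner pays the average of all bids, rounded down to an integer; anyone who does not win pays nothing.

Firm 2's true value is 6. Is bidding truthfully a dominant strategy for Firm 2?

Yes

Check each profile of the others' bids and compare truth against every alternative bid.
Others bid (6, 18): truth gives 0, best alternative gives -8.
Others bid (6, 6): truth gives 0, best alternative gives -4.
Others bid (6, 19): truth gives 0, best alternative gives 0.
Others bid (18, 6): truth gives 0, best alternative gives 0.
Others bid (18, 18): truth gives 0, best alternative gives 0.
Others bid (18, 19): truth gives 0, best alternative gives 0.
(Remaining 3 profiles checked similarly; truth is weakly best in each.)
In every case the truthful bid is at least as good as any alternative, so it is a dominant strategy.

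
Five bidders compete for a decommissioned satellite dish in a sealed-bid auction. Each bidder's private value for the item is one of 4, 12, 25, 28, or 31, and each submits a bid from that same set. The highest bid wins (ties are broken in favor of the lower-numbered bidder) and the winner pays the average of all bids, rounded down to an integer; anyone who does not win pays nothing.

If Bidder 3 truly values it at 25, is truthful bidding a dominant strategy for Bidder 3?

No

Consider the case where Bidder 1 bids 4, Bidder 2 bids 4, Bidder 4 bids 4 and Bidder 5 bids 4.
Truthful bid 25: wins, pays 8, utility 25 - 8 = 17.
Bid 12 instead: wins, pays 5, utility 25 - 5 = 20.
Since 20 > 17, bidding 12 is strictly better here, so truthful bidding is not dominant.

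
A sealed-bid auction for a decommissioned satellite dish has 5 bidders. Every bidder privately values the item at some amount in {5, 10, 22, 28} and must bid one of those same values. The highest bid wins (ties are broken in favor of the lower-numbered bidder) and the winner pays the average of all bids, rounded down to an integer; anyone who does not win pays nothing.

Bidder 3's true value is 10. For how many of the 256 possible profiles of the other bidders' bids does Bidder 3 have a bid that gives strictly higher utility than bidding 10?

Others bid (5, 10, 5, 5): truth gives 0; bid 22 gives 1 > 0. Violating.
Others bid (10, 5, 5, 5): truth gives 0; bid 22 gives 1 > 0. Violating.
Others bid (5, 5, 5, 5): truth gives 4; no alternative beats it.
Others bid (5, 5, 5, 10): truth gives 3; no alternative beats it.
(Checking all 256 profiles: 2 have a profitable deviation, 254 do not.)

2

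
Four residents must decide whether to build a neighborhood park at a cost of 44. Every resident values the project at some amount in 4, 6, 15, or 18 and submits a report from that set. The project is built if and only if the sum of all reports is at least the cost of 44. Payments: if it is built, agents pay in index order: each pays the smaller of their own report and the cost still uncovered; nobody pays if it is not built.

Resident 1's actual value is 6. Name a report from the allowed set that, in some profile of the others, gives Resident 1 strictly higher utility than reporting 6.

Suppose Resident 2 reports 4, Resident 3 reports 18 and Resident 4 reports 18.
Report 6: project built, pays 6, utility 6 - 6 = 0.
Report 4: project built, pays 4, utility 6 - 4 = 2.
So reporting 4 beats truth here (2 > 0).

4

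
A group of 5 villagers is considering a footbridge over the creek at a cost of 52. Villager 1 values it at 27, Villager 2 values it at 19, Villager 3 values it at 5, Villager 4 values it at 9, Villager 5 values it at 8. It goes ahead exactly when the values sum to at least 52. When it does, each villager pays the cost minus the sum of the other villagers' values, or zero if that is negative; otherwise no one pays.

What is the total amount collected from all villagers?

14

Total value 68 ≥ cost 52, so it is built.
Villager 1: others sum to 41; max(0, 52 - 41) = 11.
Villager 2: others sum to 49; max(0, 52 - 49) = 3.
Villager 3: others sum to 63; max(0, 52 - 63) = 0.
Villager 4: others sum to 59; max(0, 52 - 59) = 0.
Villager 5: others sum to 60; max(0, 52 - 60) = 0.
Total collected = 11 + 3 + 0 + 0 + 0 = 14.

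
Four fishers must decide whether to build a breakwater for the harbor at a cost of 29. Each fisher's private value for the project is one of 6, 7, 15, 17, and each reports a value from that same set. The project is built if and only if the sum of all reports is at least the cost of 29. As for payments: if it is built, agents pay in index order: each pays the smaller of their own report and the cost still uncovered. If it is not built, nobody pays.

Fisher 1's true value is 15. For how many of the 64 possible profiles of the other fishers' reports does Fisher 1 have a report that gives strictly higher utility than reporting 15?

56

Others report (6, 6, 15): truth gives 0; report 6 gives 9 > 0. Violating.
Others report (6, 6, 17): truth gives 0; report 6 gives 9 > 0. Violating.
Others report (6, 7, 15): truth gives 0; report 6 gives 9 > 0. Violating.
Others report (6, 7, 17): truth gives 0; report 6 gives 9 > 0. Violating.
Others report (6, 6, 6): truth gives 0; no alternative beats it.
Others report (6, 6, 7): truth gives 0; no alternative beats it.
(Checking all 64 profiles: 56 have a profitable deviation, 8 do not.)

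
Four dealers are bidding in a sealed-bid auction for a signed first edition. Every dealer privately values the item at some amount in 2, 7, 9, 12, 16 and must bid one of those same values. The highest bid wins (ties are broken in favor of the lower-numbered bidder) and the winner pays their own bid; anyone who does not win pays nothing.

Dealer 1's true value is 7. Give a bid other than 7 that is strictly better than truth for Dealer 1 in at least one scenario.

2

Suppose Dealer 2 bids 2, Dealer 3 bids 2 and Dealer 4 bids 2.
Bid 7: wins, pays 7, utility 7 - 7 = 0.
Bid 2: wins, pays 2, utility 7 - 2 = 5.
So bidding 2 beats truth here (5 > 0).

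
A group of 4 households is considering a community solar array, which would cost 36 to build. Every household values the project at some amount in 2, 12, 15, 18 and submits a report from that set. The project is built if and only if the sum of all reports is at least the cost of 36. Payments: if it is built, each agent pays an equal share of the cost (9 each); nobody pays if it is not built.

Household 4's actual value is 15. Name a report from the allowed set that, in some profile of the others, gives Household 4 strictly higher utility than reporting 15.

Suppose Household 1 reports 2, Household 2 reports 2 and Household 3 reports 15.
Report 15: project not built, utility 0.
Report 18: project built, pays 9, utility 15 - 9 = 6.
So reporting 18 beats truth here (6 > 0).

18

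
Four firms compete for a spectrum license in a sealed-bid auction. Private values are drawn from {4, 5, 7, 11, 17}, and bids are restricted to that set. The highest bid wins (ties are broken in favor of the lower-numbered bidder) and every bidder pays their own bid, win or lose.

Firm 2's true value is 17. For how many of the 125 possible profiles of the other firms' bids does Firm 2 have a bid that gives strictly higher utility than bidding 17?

Others bid (4, 4, 4): truth gives 0; bid 5 gives 12 > 0. Violating.
Others bid (4, 4, 5): truth gives 0; bid 5 gives 12 > 0. Violating.
Others bid (4, 4, 7): truth gives 0; bid 7 gives 10 > 0. Violating.
Others bid (4, 4, 11): truth gives 0; bid 11 gives 6 > 0. Violating.
Others bid (4, 4, 17): truth gives 0; no alternative beats it.
Others bid (4, 5, 17): truth gives 0; no alternative beats it.
(Checking all 125 profiles: 73 have a profitable deviation, 52 do not.)

73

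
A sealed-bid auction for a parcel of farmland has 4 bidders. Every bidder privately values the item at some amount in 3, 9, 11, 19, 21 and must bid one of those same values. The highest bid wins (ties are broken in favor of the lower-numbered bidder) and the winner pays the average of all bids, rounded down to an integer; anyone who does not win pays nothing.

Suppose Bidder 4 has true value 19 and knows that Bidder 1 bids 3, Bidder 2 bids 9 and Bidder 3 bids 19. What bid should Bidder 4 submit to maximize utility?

Bid 3: loses, pays 0, utility 0.
Bid 9: loses, pays 0, utility 0.
Bid 11: loses, pays 0, utility 0.
Bid 19: loses, pays 0, utility 0.
Bid 21: wins, pays 13, utility 19 - 13 = 6.
The best choice is 21 with utility 6.

21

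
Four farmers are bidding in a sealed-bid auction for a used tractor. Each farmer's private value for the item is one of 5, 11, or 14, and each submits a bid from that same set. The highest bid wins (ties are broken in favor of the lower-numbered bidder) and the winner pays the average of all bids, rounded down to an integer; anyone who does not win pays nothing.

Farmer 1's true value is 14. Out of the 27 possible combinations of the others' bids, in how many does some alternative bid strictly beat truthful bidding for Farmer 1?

Others bid (5, 5, 5): truth gives 7; bid 5 gives 9 > 7. Violating.
Others bid (5, 11, 11): truth gives 4; bid 11 gives 5 > 4. Violating.
Others bid (11, 5, 11): truth gives 4; bid 11 gives 5 > 4. Violating.
Others bid (11, 11, 5): truth gives 4; bid 11 gives 5 > 4. Violating.
Others bid (5, 5, 11): truth gives 6; no alternative beats it.
Others bid (5, 5, 14): truth gives 5; no alternative beats it.
(Checking all 27 profiles: 4 have a profitable deviation, 23 do not.)

4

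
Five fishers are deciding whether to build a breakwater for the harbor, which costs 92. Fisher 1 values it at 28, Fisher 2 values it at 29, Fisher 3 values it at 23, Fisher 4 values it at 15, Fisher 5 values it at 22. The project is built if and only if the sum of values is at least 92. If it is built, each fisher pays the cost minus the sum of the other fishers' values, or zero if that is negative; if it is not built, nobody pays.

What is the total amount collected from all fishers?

Total value 117 ≥ cost 92, so it is built.
Fisher 1: others sum to 89; max(0, 92 - 89) = 3.
Fisher 2: others sum to 88; max(0, 92 - 88) = 4.
Fisher 3: others sum to 94; max(0, 92 - 94) = 0.
Fisher 4: others sum to 102; max(0, 92 - 102) = 0.
Fisher 5: others sum to 95; max(0, 92 - 95) = 0.
Total collected = 3 + 4 + 0 + 0 + 0 = 7.

7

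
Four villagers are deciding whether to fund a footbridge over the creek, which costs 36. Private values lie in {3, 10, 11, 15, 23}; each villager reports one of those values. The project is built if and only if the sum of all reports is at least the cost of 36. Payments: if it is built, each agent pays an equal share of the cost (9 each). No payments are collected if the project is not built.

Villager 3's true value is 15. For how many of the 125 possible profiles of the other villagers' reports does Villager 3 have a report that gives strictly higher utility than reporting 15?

Others report (3, 3, 10): truth gives 0; report 23 gives 6 > 0. Violating.
Others report (3, 3, 11): truth gives 0; report 23 gives 6 > 0. Violating.
Others report (3, 10, 3): truth gives 0; report 23 gives 6 > 0. Violating.
Others report (3, 11, 3): truth gives 0; report 23 gives 6 > 0. Violating.
Others report (3, 3, 3): truth gives 0; no alternative beats it.
Others report (3, 3, 15): truth gives 6; no alternative beats it.
(Checking all 125 profiles: 6 have a profitable deviation, 119 do not.)

6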